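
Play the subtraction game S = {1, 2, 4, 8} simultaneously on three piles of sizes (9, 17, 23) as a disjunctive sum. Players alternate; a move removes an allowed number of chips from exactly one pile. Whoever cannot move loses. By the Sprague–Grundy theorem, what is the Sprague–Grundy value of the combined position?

0

All piles use S = {1, 2, 4, 8}:
G(0) = 0
G(1) = mex{0} = 1
G(2) = mex{1,0} = 2
G(3) = mex{2,1} = 0
G(4) = mex{0,2,0} = 1
G(5) = mex{1,0,1} = 2
G(6) = mex{2,1,2} = 0
G(7) = mex{0,2,0} = 1
G(8) = mex{1,0,1,0} = 2
G(9) = mex{2,1,2,1} = 0
G(10) = mex{0,2,0,2} = 1
G(11) = mex{1,0,1,0} = 2
G(12) = mex{2,1,2,1} = 0
G(13) = mex{0,2,0,2} = 1
G(14) = mex{1,0,1,0} = 2
G(15) = mex{2,1,2,1} = 0
G(16) = mex{0,2,0,2} = 1
G(17) = mex{1,0,1,0} = 2
G(18) = mex{2,1,2,1} = 0
G(19) = mex{0,2,0,2} = 1
G(20) = mex{1,0,1,0} = 2
G(21) = mex{2,1,2,1} = 0
G(22) = mex{0,2,0,2} = 1
G(23) = mex{1,0,1,0} = 2
Pile A: G(9) = 0.
Pile B: G(17) = 2.
Pile C: G(23) = 2.
Combined Grundy value = 0 ⊕ 2 ⊕ 2 = 0.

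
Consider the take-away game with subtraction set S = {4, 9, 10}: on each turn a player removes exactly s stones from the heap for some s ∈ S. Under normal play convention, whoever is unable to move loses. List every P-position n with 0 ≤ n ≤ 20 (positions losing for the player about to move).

0, 1, 2, 3, 8, 14, 15, 16

n :  0  1  2  3  4  5  6  7  8  9 10 11 12 13 14 15 16 17 18 19 20
G :  0  0  0  0  1  1  1  1  0  2  2  2  1  3  0  0  0  2  1  1  1
P-positions are exactly the n with G(n) = 0.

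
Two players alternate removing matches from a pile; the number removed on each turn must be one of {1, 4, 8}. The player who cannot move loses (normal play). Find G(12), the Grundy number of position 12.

0

n :  0  1  2  3  4  5  6  7  8  9 10 11 12
G :  0  1  0  1  2  0  1  0  1  2  3  2  0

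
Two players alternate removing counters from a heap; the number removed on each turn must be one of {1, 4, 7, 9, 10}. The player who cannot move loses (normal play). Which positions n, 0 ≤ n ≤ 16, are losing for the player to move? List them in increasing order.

G(0) = 0
G(1) = mex{0} = 1
G(2) = mex{1} = 0
G(3) = mex{0} = 1
G(4) = mex{1,0} = 2
G(5) = mex{2,1} = 0
G(6) = mex{0,0} = 1
G(7) = mex{1,1,0} = 2
G(8) = mex{2,2,1} = 0
G(9) = mex{0,0,0,0} = 1
G(10) = mex{1,1,1,1,0} = 2
G(11) = mex{2,2,2,0,1} = 3
G(12) = mex{3,0,0,1,0} = 2
G(13) = mex{2,1,1,2,1} = 0
G(14) = mex{0,2,2,0,2} = 1
G(15) = mex{1,3,0,1,0} = 2
G(16) = mex{2,2,1,2,1} = 0
P-positions are exactly the n with G(n) = 0.

0, 2, 5, 8, 13, 16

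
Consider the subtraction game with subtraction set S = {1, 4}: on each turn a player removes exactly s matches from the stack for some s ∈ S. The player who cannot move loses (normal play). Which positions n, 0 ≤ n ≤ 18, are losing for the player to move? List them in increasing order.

0, 2, 5, 7, 10, 12, 15, 17

n :  0  1  2  3  4  5  6  7  8  9 10 11 12 13 14 15 16 17 18
G :  0  1  0  1  2  0  1  0  1  2  0  1  0  1  2  0  1  0  1
P-positions are exactly the n with G(n) = 0.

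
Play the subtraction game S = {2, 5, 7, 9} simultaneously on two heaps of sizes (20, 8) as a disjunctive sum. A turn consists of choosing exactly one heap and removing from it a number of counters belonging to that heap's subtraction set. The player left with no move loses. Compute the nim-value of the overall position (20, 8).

All heaps use S = {2, 5, 7, 9}:
G(0) = 0
G(1) = mex{} = 0
G(2) = mex{0} = 1
G(3) = mex{0} = 1
G(4) = mex{1} = 0
G(5) = mex{1,0} = 2
G(6) = mex{0,0} = 1
G(7) = mex{2,1,0} = 3
G(8) = mex{1,1,0} = 2
G(9) = mex{3,0,1,0} = 2
G(10) = mex{2,2,1,0} = 3
G(11) = mex{2,1,0,1} = 3
G(12) = mex{3,3,2,1} = 0
G(13) = mex{3,2,1,0} = 4
G(14) = mex{0,2,3,2} = 1
G(15) = mex{4,3,2,1} = 0
G(16) = mex{1,3,2,3} = 0
G(17) = mex{0,0,3,2} = 1
G(18) = mex{0,4,3,2} = 1
G(19) = mex{1,1,0,3} = 2
G(20) = mex{1,0,4,3} = 2
Heap A: G(20) = 2.
Heap B: G(8) = 2.
Combined Grundy value = 2 ⊕ 2 = 0.

0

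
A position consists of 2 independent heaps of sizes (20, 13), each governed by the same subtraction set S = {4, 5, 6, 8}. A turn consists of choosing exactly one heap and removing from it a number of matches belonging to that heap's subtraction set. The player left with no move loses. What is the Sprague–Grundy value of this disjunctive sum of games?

All heaps use S = {4, 5, 6, 8}:
G(0) = 0
G(1) = mex{} = 0
G(2) = mex{} = 0
G(3) = mex{} = 0
G(4) = mex{0} = 1
G(5) = mex{0,0} = 1
G(6) = mex{0,0,0} = 1
G(7) = mex{0,0,0} = 1
G(8) = mex{1,0,0,0} = 2
G(9) = mex{1,1,0,0} = 2
G(10) = mex{1,1,1,0} = 2
G(11) = mex{1,1,1,0} = 2
G(12) = mex{2,1,1,1} = 0
G(13) = mex{2,2,1,1} = 0
G(14) = mex{2,2,2,1} = 0
G(15) = mex{2,2,2,1} = 0
G(16) = mex{0,2,2,2} = 1
G(17) = mex{0,0,2,2} = 1
G(18) = mex{0,0,0,2} = 1
G(19) = mex{0,0,0,2} = 1
G(20) = mex{1,0,0,0} = 2
Heap A: G(20) = 2.
Heap B: G(13) = 0.
Combined Grundy value = 2 ⊕ 0 = 2.

2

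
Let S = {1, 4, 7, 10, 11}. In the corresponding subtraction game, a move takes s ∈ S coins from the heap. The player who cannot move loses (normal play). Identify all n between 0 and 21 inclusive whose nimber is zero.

G(0) = 0
G(1) = mex{0} = 1
G(2) = mex{1} = 0
G(3) = mex{0} = 1
G(4) = mex{1,0} = 2
G(5) = mex{2,1} = 0
G(6) = mex{0,0} = 1
G(7) = mex{1,1,0} = 2
G(8) = mex{2,2,1} = 0
G(9) = mex{0,0,0} = 1
G(10) = mex{1,1,1,0} = 2
G(11) = mex{2,2,2,1,0} = 3
G(12) = mex{3,0,0,0,1} = 2
G(13) = mex{2,1,1,1,0} = 3
G(14) = mex{3,2,2,2,1} = 0
G(15) = mex{0,3,0,0,2} = 1
G(16) = mex{1,2,1,1,0} = 3
G(17) = mex{3,3,2,2,1} = 0
G(18) = mex{0,0,3,0,2} = 1
G(19) = mex{1,1,2,1,0} = 3
G(20) = mex{3,3,3,2,1} = 0
G(21) = mex{0,0,0,3,2} = 1
P-positions are exactly the n with G(n) = 0.

0, 2, 5, 8, 14, 17, 20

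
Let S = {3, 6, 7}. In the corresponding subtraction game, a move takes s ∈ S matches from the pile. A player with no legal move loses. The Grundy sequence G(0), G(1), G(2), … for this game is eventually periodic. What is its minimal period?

10

G(0) = 0
G(1) = mex{} = 0
G(2) = mex{} = 0
G(3) = mex{0} = 1
G(4) = mex{0} = 1
G(5) = mex{0} = 1
G(6) = mex{1,0} = 2
G(7) = mex{1,0,0} = 2
G(8) = mex{1,0,0} = 2
G(9) = mex{2,1,0} = 3
G(10) = mex{2,1,1} = 0
G(11) = mex{2,1,1} = 0
G(12) = mex{3,2,1} = 0
G(13) = mex{0,2,2} = 1
G(14) = mex{0,2,2} = 1
G(15) = mex{0,3,2} = 1
G(16) = mex{1,0,3} = 2
G(17) = mex{1,0,0} = 2
G(18) = mex{1,0,0} = 2
G(19) = mex{2,1,0} = 3
G(20) = mex{2,1,1} = 0
G(21) = mex{2,1,1} = 0
G(n+10) = G(n) holds for n = 0,…,6 (a full window of length max(S) = 7), so the sequence is purely periodic with period 10.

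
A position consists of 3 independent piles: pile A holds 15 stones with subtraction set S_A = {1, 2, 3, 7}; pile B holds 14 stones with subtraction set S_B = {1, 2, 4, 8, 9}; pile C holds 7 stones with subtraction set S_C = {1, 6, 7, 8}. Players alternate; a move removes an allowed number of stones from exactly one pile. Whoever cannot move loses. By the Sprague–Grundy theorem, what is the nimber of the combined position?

1

Pile A, S = {1, 2, 3, 7}:
G(0) = 0
G(1) = mex{0} = 1
G(2) = mex{1,0} = 2
G(3) = mex{2,1,0} = 3
G(4) = mex{3,2,1} = 0
G(5) = mex{0,3,2} = 1
G(6) = mex{1,0,3} = 2
G(7) = mex{2,1,0,0} = 3
G(8) = mex{3,2,1,1} = 0
G(9) = mex{0,3,2,2} = 1
G(10) = mex{1,0,3,3} = 2
G(11) = mex{2,1,0,0} = 3
G(12) = mex{3,2,1,1} = 0
G(13) = mex{0,3,2,2} = 1
G(14) = mex{1,0,3,3} = 2
G(15) = mex{2,1,0,0} = 3
G_A(15) = 3.
Pile B, S = {1, 2, 4, 8, 9}:
G(0) = 0
G(1) = mex{0} = 1
G(2) = mex{1,0} = 2
G(3) = mex{2,1} = 0
G(4) = mex{0,2,0} = 1
G(5) = mex{1,0,1} = 2
G(6) = mex{2,1,2} = 0
G(7) = mex{0,2,0} = 1
G(8) = mex{1,0,1,0} = 2
G(9) = mex{2,1,2,1,0} = 3
G(10) = mex{3,2,0,2,1} = 4
G(11) = mex{4,3,1,0,2} = 5
G(12) = mex{5,4,2,1,0} = 3
G(13) = mex{3,5,3,2,1} = 0
G(14) = mex{0,3,4,0,2} = 1
G_B(14) = 1.
Pile C, S = {1, 6, 7, 8}:
n : 0 1 2 3 4 5 6 7
G : 0 1 0 1 0 1 2 3
G_C(7) = 3.
Combined Grundy value = 3 ⊕ 1 ⊕ 3 = 1.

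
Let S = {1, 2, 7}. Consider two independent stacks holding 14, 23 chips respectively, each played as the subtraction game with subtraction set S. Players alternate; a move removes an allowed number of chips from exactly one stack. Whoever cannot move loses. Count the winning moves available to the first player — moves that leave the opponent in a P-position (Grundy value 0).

0

All stacks use S = {1, 2, 7}:
n :  0  1  2  3  4  5  6  7  8  9 10 11 12 13 14 15 16 17 18 19 20 21 22 23
G :  0  1  2  0  1  2  0  1  2  0  1  2  0  1  2  0  1  2  0  1  2  0  1  2
Stack A: G(14) = 2.
Stack B: G(23) = 2.
Combined Grundy value = 2 ⊕ 2 = 0.
A winning move leaves total XOR = 0, i.e. changes one component's Grundy value g to g ⊕ X where X is the current total.
Stack A: target g' = 2⊕0 = 2, but every legal move changes the Grundy value (mex property), so 0 moves.
Stack B: target g' = 2⊕0 = 2, but every legal move changes the Grundy value (mex property), so 0 moves.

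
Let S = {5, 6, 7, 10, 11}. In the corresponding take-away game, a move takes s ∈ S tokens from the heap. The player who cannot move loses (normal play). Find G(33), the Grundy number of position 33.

n :  0  1  2  3  4  5  6  7  8  9 10 11 12 13 14 15 16 17 18 19 20 21 22 23 24 25 26 27 28 29 30 31 32 33
G :  0  0  0  0  0  1  1  1  1  1  2  2  2  2  2  3  0  0  0  0  0  1  1  1  1  1  2  2  2  2  2  3  0  0

0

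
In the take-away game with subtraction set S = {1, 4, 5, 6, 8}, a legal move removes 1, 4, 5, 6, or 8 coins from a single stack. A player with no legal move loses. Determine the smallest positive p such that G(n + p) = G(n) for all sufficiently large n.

n :  0  1  2  3  4  5  6  7  8  9 10 11 12 13 14 15 16 17 18 19
G :  0  1  0  1  2  3  2  3  4  0  1  0  1  2  3  2  3  4  0  1
G(n+9) = G(n) holds for n = 0,…,7 (a full window of length max(S) = 8), so the sequence is purely periodic with period 9.

9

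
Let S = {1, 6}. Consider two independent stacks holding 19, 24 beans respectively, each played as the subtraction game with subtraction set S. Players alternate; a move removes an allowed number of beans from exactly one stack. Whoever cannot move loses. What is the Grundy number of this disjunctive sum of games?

All stacks use S = {1, 6}:
G(0) = 0
G(1) = mex{0} = 1
G(2) = mex{1} = 0
G(3) = mex{0} = 1
G(4) = mex{1} = 0
G(5) = mex{0} = 1
G(6) = mex{1,0} = 2
G(7) = mex{2,1} = 0
G(8) = mex{0,0} = 1
G(9) = mex{1,1} = 0
G(10) = mex{0,0} = 1
G(11) = mex{1,1} = 0
G(12) = mex{0,2} = 1
G(13) = mex{1,0} = 2
G(14) = mex{2,1} = 0
G(15) = mex{0,0} = 1
G(16) = mex{1,1} = 0
G(17) = mex{0,0} = 1
G(18) = mex{1,1} = 0
G(19) = mex{0,2} = 1
G(20) = mex{1,0} = 2
G(21) = mex{2,1} = 0
G(22) = mex{0,0} = 1
G(23) = mex{1,1} = 0
G(24) = mex{0,0} = 1
Stack A: G(19) = 1.
Stack B: G(24) = 1.
Combined Grundy value = 1 ⊕ 1 = 0.

0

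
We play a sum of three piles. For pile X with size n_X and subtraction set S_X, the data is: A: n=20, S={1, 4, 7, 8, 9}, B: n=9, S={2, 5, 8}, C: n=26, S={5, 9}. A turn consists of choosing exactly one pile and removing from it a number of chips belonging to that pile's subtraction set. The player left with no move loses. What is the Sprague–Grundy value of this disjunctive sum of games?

3

Pile A, S = {1, 4, 7, 8, 9}:
G(0) = 0
G(1) = mex{0} = 1
G(2) = mex{1} = 0
G(3) = mex{0} = 1
G(4) = mex{1,0} = 2
G(5) = mex{2,1} = 0
G(6) = mex{0,0} = 1
G(7) = mex{1,1,0} = 2
G(8) = mex{2,2,1,0} = 3
G(9) = mex{3,0,0,1,0} = 2
G(10) = mex{2,1,1,0,1} = 3
G(11) = mex{3,2,2,1,0} = 4
G(12) = mex{4,3,0,2,1} = 5
G(13) = mex{5,2,1,0,2} = 3
G(14) = mex{3,3,2,1,0} = 4
G(15) = mex{4,4,3,2,1} = 0
G(16) = mex{0,5,2,3,2} = 1
G(17) = mex{1,3,3,2,3} = 0
G(18) = mex{0,4,4,3,2} = 1
G(19) = mex{1,0,5,4,3} = 2
G(20) = mex{2,1,3,5,4} = 0
G_A(20) = 0.
Pile B, S = {2, 5, 8}:
G(0) = 0
G(1) = mex{} = 0
G(2) = mex{0} = 1
G(3) = mex{0} = 1
G(4) = mex{1} = 0
G(5) = mex{1,0} = 2
G(6) = mex{0,0} = 1
G(7) = mex{2,1} = 0
G(8) = mex{1,1,0} = 2
G(9) = mex{0,0,0} = 1
G_B(9) = 1.
Pile C, S = {5, 9}:
n :  0  1  2  3  4  5  6  7  8  9 10 11 12 13 14 15 16 17 18 19 20 21 22 23 24 25 26
G :  0  0  0  0  0  1  1  1  1  1  2  2  2  2  0  0  0  0  0  1  1  1  1  1  2  2  2
G_C(26) = 2.
Combined Grundy value = 0 ⊕ 1 ⊕ 2 = 3.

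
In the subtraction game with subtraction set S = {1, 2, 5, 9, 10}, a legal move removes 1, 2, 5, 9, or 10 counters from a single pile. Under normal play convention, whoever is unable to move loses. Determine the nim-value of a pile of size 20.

0

n :  0  1  2  3  4  5  6  7  8  9 10 11 12 13 14 15 16 17 18 19 20
G :  0  1  2  0  1  2  0  1  2  3  4  5  3  4  0  1  2  0  1  2  0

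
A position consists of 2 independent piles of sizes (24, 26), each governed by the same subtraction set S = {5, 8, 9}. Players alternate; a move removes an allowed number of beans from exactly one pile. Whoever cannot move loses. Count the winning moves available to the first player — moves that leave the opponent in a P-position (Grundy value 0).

0

All piles use S = {5, 8, 9}:
n :  0  1  2  3  4  5  6  7  8  9 10 11 12 13 14 15 16 17 18 19 20 21 22 23 24 25 26
G :  0  0  0  0  0  1  1  1  1  1  2  2  2  2  0  0  0  0  0  1  1  1  1  1  2  2  2
Pile A: G(24) = 2.
Pile B: G(26) = 2.
Combined Grundy value = 2 ⊕ 2 = 0.
A winning move leaves total XOR = 0, i.e. changes one component's Grundy value g to g ⊕ X where X is the current total.
Pile A: target g' = 2⊕0 = 2, but every legal move changes the Grundy value (mex property), so 0 moves.
Pile B: target g' = 2⊕0 = 2, but every legal move changes the Grundy value (mex property), so 0 moves.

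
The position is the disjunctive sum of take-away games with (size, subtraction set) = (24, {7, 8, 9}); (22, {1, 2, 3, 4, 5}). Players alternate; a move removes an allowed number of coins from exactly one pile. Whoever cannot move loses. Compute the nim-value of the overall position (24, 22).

Pile A, S = {7, 8, 9}:
n :  0  1  2  3  4  5  6  7  8  9 10 11 12 13 14 15 16 17 18 19 20 21 22 23 24
G :  0  0  0  0  0  0  0  1  1  1  1  1  1  1  2  2  0  0  0  0  0  0  0  1  1
G_A(24) = 1.
Pile B, S = {1, 2, 3, 4, 5}:
G(0) = 0
G(1) = mex{0} = 1
G(2) = mex{1,0} = 2
G(3) = mex{2,1,0} = 3
G(4) = mex{3,2,1,0} = 4
G(5) = mex{4,3,2,1,0} = 5
G(6) = mex{5,4,3,2,1} = 0
G(7) = mex{0,5,4,3,2} = 1
G(8) = mex{1,0,5,4,3} = 2
G(9) = mex{2,1,0,5,4} = 3
G(10) = mex{3,2,1,0,5} = 4
G(11) = mex{4,3,2,1,0} = 5
G(12) = mex{5,4,3,2,1} = 0
G(13) = mex{0,5,4,3,2} = 1
G(14) = mex{1,0,5,4,3} = 2
G(15) = mex{2,1,0,5,4} = 3
G(16) = mex{3,2,1,0,5} = 4
G(17) = mex{4,3,2,1,0} = 5
G(18) = mex{5,4,3,2,1} = 0
G(19) = mex{0,5,4,3,2} = 1
G(20) = mex{1,0,5,4,3} = 2
G(21) = mex{2,1,0,5,4} = 3
G(22) = mex{3,2,1,0,5} = 4
G_B(22) = 4.
Combined Grundy value = 1 ⊕ 4 = 5.

5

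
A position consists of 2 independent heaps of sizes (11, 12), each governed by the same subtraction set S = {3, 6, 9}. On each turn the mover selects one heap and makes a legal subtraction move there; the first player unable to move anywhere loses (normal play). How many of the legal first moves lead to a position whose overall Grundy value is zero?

All heaps use S = {3, 6, 9}:
G(0) = 0
G(1) = mex{} = 0
G(2) = mex{} = 0
G(3) = mex{0} = 1
G(4) = mex{0} = 1
G(5) = mex{0} = 1
G(6) = mex{1,0} = 2
G(7) = mex{1,0} = 2
G(8) = mex{1,0} = 2
G(9) = mex{2,1,0} = 3
G(10) = mex{2,1,0} = 3
G(11) = mex{2,1,0} = 3
G(12) = mex{3,2,1} = 0
Heap A: G(11) = 3.
Heap B: G(12) = 0.
Combined Grundy value = 3 ⊕ 0 = 3.
A winning move leaves total XOR = 0, i.e. changes one component's Grundy value g to g ⊕ X where X is the current total.
Heap A: need g' = 3⊕3 = 0. Options: 11−3→G=2, 11−6→G=1, 11−9→G=0. Hits: 1.
Heap B: need g' = 0⊕3 = 3. Options: 12−3→G=3, 12−6→G=2, 12−9→G=1. Hits: 1.

2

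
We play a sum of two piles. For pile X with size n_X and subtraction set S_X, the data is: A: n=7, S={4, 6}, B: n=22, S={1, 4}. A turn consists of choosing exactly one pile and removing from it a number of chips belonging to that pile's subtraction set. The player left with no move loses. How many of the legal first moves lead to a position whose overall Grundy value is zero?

Pile A, S = {4, 6}:
G(0) = 0
G(1) = mex{} = 0
G(2) = mex{} = 0
G(3) = mex{} = 0
G(4) = mex{0} = 1
G(5) = mex{0} = 1
G(6) = mex{0,0} = 1
G(7) = mex{0,0} = 1
G_A(7) = 1.
Pile B, S = {1, 4}:
G(0) = 0
G(1) = mex{0} = 1
G(2) = mex{1} = 0
G(3) = mex{0} = 1
G(4) = mex{1,0} = 2
G(5) = mex{2,1} = 0
G(6) = mex{0,0} = 1
G(7) = mex{1,1} = 0
G(8) = mex{0,2} = 1
G(9) = mex{1,0} = 2
G(10) = mex{2,1} = 0
G(11) = mex{0,0} = 1
G(12) = mex{1,1} = 0
G(13) = mex{0,2} = 1
G(14) = mex{1,0} = 2
G(15) = mex{2,1} = 0
G(16) = mex{0,0} = 1
G(17) = mex{1,1} = 0
G(18) = mex{0,2} = 1
G(19) = mex{1,0} = 2
G(20) = mex{2,1} = 0
G(21) = mex{0,0} = 1
G(22) = mex{1,1} = 0
G_B(22) = 0.
Combined Grundy value = 1 ⊕ 0 = 1.
A winning move leaves total XOR = 0, i.e. changes one component's Grundy value g to g ⊕ X where X is the current total.
Pile A: need g' = 1⊕1 = 0. Options: 7−4→G=0, 7−6→G=0. Hits: 2.
Pile B: need g' = 0⊕1 = 1. Options: 22−1→G=1, 22−4→G=1. Hits: 2.

4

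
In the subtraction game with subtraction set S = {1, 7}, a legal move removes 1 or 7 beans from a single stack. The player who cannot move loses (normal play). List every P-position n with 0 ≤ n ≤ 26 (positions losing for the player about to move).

n :  0  1  2  3  4  5  6  7  8  9 10 11 12 13 14 15 16 17 18 19 20 21 22 23 24 25 26
G :  0  1  0  1  0  1  0  1  0  1  0  1  0  1  0  1  0  1  0  1  0  1  0  1  0  1  0
P-positions are exactly the n with G(n) = 0.

0, 2, 4, 6, 8, 10, 12, 14, 16, 18, 20, 22, 24, 26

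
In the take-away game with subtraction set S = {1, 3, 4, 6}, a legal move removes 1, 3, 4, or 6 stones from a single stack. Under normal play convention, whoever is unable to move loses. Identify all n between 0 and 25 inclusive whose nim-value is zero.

G(0) = 0
G(1) = mex{0} = 1
G(2) = mex{1} = 0
G(3) = mex{0,0} = 1
G(4) = mex{1,1,0} = 2
G(5) = mex{2,0,1} = 3
G(6) = mex{3,1,0,0} = 2
G(7) = mex{2,2,1,1} = 0
G(8) = mex{0,3,2,0} = 1
G(9) = mex{1,2,3,1} = 0
G(10) = mex{0,0,2,2} = 1
G(11) = mex{1,1,0,3} = 2
G(12) = mex{2,0,1,2} = 3
G(13) = mex{3,1,0,0} = 2
G(14) = mex{2,2,1,1} = 0
G(15) = mex{0,3,2,0} = 1
G(16) = mex{1,2,3,1} = 0
G(17) = mex{0,0,2,2} = 1
G(18) = mex{1,1,0,3} = 2
G(19) = mex{2,0,1,2} = 3
G(20) = mex{3,1,0,0} = 2
G(21) = mex{2,2,1,1} = 0
G(22) = mex{0,3,2,0} = 1
G(23) = mex{1,2,3,1} = 0
G(24) = mex{0,0,2,2} = 1
G(25) = mex{1,1,0,3} = 2
P-positions are exactly the n with G(n) = 0.

0, 2, 7, 9, 14, 16, 21, 23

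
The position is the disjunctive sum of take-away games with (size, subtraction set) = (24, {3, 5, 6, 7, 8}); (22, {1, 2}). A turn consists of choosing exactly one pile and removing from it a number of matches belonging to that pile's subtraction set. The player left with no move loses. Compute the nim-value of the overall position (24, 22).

1

Pile A, S = {3, 5, 6, 7, 8}:
G(0) = 0
G(1) = mex{} = 0
G(2) = mex{} = 0
G(3) = mex{0} = 1
G(4) = mex{0} = 1
G(5) = mex{0,0} = 1
G(6) = mex{1,0,0} = 2
G(7) = mex{1,0,0,0} = 2
G(8) = mex{1,1,0,0,0} = 2
G(9) = mex{2,1,1,0,0} = 3
G(10) = mex{2,1,1,1,0} = 3
G(11) = mex{2,2,1,1,1} = 0
G(12) = mex{3,2,2,1,1} = 0
G(13) = mex{3,2,2,2,1} = 0
G(14) = mex{0,3,2,2,2} = 1
G(15) = mex{0,3,3,2,2} = 1
G(16) = mex{0,0,3,3,2} = 1
G(17) = mex{1,0,0,3,3} = 2
G(18) = mex{1,0,0,0,3} = 2
G(19) = mex{1,1,0,0,0} = 2
G(20) = mex{2,1,1,0,0} = 3
G(21) = mex{2,1,1,1,0} = 3
G(22) = mex{2,2,1,1,1} = 0
G(23) = mex{3,2,2,1,1} = 0
G(24) = mex{3,2,2,2,1} = 0
G_A(24) = 0.
Pile B, S = {1, 2}:
G(0) = 0
G(1) = mex{0} = 1
G(2) = mex{1,0} = 2
G(3) = mex{2,1} = 0
G(4) = mex{0,2} = 1
G(5) = mex{1,0} = 2
G(6) = mex{2,1} = 0
G(7) = mex{0,2} = 1
G(8) = mex{1,0} = 2
G(9) = mex{2,1} = 0
G(10) = mex{0,2} = 1
G(11) = mex{1,0} = 2
G(12) = mex{2,1} = 0
G(13) = mex{0,2} = 1
G(14) = mex{1,0} = 2
G(15) = mex{2,1} = 0
G(16) = mex{0,2} = 1
G(17) = mex{1,0} = 2
G(18) = mex{2,1} = 0
G(19) = mex{0,2} = 1
G(20) = mex{1,0} = 2
G(21) = mex{2,1} = 0
G(22) = mex{0,2} = 1
G_B(22) = 1.
Combined Grundy value = 0 ⊕ 1 = 1.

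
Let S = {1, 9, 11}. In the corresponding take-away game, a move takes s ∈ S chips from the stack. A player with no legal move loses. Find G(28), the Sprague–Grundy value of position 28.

n :  0  1  2  3  4  5  6  7  8  9 10 11 12 13 14 15 16 17 18 19 20 21 22 23 24 25 26 27 28
G :  0  1  0  1  0  1  0  1  0  1  0  1  0  1  0  1  0  1  0  1  0  1  0  1  0  1  0  1  0

0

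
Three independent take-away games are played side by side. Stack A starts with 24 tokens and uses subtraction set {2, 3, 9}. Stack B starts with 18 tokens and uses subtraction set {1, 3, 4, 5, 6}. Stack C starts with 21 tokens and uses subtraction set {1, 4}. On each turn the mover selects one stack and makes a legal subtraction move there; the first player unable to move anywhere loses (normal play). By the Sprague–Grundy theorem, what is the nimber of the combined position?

0

Stack A, S = {2, 3, 9}:
G(0) = 0
G(1) = mex{} = 0
G(2) = mex{0} = 1
G(3) = mex{0,0} = 1
G(4) = mex{1,0} = 2
G(5) = mex{1,1} = 0
G(6) = mex{2,1} = 0
G(7) = mex{0,2} = 1
G(8) = mex{0,0} = 1
G(9) = mex{1,0,0} = 2
G(10) = mex{1,1,0} = 2
G(11) = mex{2,1,1} = 0
G(12) = mex{2,2,1} = 0
G(13) = mex{0,2,2} = 1
G(14) = mex{0,0,0} = 1
G(15) = mex{1,0,0} = 2
G(16) = mex{1,1,1} = 0
G(17) = mex{2,1,1} = 0
G(18) = mex{0,2,2} = 1
G(19) = mex{0,0,2} = 1
G(20) = mex{1,0,0} = 2
G(21) = mex{1,1,0} = 2
G(22) = mex{2,1,1} = 0
G(23) = mex{2,2,1} = 0
G(24) = mex{0,2,2} = 1
G_A(24) = 1.
Stack B, S = {1, 3, 4, 5, 6}:
G(0) = 0
G(1) = mex{0} = 1
G(2) = mex{1} = 0
G(3) = mex{0,0} = 1
G(4) = mex{1,1,0} = 2
G(5) = mex{2,0,1,0} = 3
G(6) = mex{3,1,0,1,0} = 2
G(7) = mex{2,2,1,0,1} = 3
G(8) = mex{3,3,2,1,0} = 4
G(9) = mex{4,2,3,2,1} = 0
G(10) = mex{0,3,2,3,2} = 1
G(11) = mex{1,4,3,2,3} = 0
G(12) = mex{0,0,4,3,2} = 1
G(13) = mex{1,1,0,4,3} = 2
G(14) = mex{2,0,1,0,4} = 3
G(15) = mex{3,1,0,1,0} = 2
G(16) = mex{2,2,1,0,1} = 3
G(17) = mex{3,3,2,1,0} = 4
G(18) = mex{4,2,3,2,1} = 0
G_B(18) = 0.
Stack C, S = {1, 4}:
n :  0  1  2  3  4  5  6  7  8  9 10 11 12 13 14 15 16 17 18 19 20 21
G :  0  1  0  1  2  0  1  0  1  2  0  1  0  1  2  0  1  0  1  2  0  1
G_C(21) = 1.
Combined Grundy value = 1 ⊕ 0 ⊕ 1 = 0.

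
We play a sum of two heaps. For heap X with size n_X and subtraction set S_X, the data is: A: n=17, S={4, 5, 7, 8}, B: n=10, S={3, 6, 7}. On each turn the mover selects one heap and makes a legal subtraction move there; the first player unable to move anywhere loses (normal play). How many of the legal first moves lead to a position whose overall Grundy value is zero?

4

Heap A, S = {4, 5, 7, 8}:
n :  0  1  2  3  4  5  6  7  8  9 10 11 12 13 14 15 16 17
G :  0  0  0  0  1  1  1  1  2  2  2  2  0  0  0  0  1  1
G_A(17) = 1.
Heap B, S = {3, 6, 7}:
n :  0  1  2  3  4  5  6  7  8  9 10
G :  0  0  0  1  1  1  2  2  2  3  0
G_B(10) = 0.
Combined Grundy value = 1 ⊕ 0 = 1.
A winning move leaves total XOR = 0, i.e. changes one component's Grundy value g to g ⊕ X where X is the current total.
Heap A: need g' = 1⊕1 = 0. Options: 17−4→G=0, 17−5→G=0, 17−7→G=2, 17−8→G=2. Hits: 2.
Heap B: need g' = 0⊕1 = 1. Options: 10−3→G=2, 10−6→G=1, 10−7→G=1. Hits: 2.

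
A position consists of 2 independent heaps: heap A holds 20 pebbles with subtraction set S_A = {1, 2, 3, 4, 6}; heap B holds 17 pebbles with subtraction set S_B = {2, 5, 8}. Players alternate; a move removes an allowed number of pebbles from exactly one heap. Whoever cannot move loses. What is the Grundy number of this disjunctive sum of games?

Heap A, S = {1, 2, 3, 4, 6}:
G(0) = 0
G(1) = mex{0} = 1
G(2) = mex{1,0} = 2
G(3) = mex{2,1,0} = 3
G(4) = mex{3,2,1,0} = 4
G(5) = mex{4,3,2,1} = 0
G(6) = mex{0,4,3,2,0} = 1
G(7) = mex{1,0,4,3,1} = 2
G(8) = mex{2,1,0,4,2} = 3
G(9) = mex{3,2,1,0,3} = 4
G(10) = mex{4,3,2,1,4} = 0
G(11) = mex{0,4,3,2,0} = 1
G(12) = mex{1,0,4,3,1} = 2
G(13) = mex{2,1,0,4,2} = 3
G(14) = mex{3,2,1,0,3} = 4
G(15) = mex{4,3,2,1,4} = 0
G(16) = mex{0,4,3,2,0} = 1
G(17) = mex{1,0,4,3,1} = 2
G(18) = mex{2,1,0,4,2} = 3
G(19) = mex{3,2,1,0,3} = 4
G(20) = mex{4,3,2,1,4} = 0
G_A(20) = 0.
Heap B, S = {2, 5, 8}:
n :  0  1  2  3  4  5  6  7  8  9 10 11 12 13 14 15 16 17
G :  0  0  1  1  0  2  1  0  2  1  0  0  1  1  0  2  1  0
G_B(17) = 0.
Combined Grundy value = 0 ⊕ 0 = 0.

0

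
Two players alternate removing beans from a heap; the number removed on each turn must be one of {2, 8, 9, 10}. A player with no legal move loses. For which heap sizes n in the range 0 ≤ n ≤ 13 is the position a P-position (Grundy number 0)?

n :  0  1  2  3  4  5  6  7  8  9 10 11 12 13
G :  0  0  1  1  0  0  1  1  2  2  3  3  2  2
P-positions are exactly the n with G(n) = 0.

0, 1, 4, 5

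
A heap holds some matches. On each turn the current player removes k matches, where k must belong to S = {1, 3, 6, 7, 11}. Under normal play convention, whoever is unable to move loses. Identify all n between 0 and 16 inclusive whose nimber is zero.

n :  0  1  2  3  4  5  6  7  8  9 10 11 12 13 14 15 16
G :  0  1  0  1  0  1  2  3  2  3  2  3  0  1  0  1  0
P-positions are exactly the n with G(n) = 0.

0, 2, 4, 12, 14, 16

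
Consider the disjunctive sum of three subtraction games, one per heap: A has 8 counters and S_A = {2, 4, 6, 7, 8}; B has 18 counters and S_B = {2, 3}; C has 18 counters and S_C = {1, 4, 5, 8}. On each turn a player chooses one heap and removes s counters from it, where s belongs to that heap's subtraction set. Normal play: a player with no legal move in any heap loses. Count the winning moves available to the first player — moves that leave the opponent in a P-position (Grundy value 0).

Heap A, S = {2, 4, 6, 7, 8}:
n : 0 1 2 3 4 5 6 7 8
G : 0 0 1 1 2 2 3 3 4
G_A(8) = 4.
Heap B, S = {2, 3}:
n :  0  1  2  3  4  5  6  7  8  9 10 11 12 13 14 15 16 17 18
G :  0  0  1  1  2  0  0  1  1  2  0  0  1  1  2  0  0  1  1
G_B(18) = 1.
Heap C, S = {1, 4, 5, 8}:
G(0) = 0
G(1) = mex{0} = 1
G(2) = mex{1} = 0
G(3) = mex{0} = 1
G(4) = mex{1,0} = 2
G(5) = mex{2,1,0} = 3
G(6) = mex{3,0,1} = 2
G(7) = mex{2,1,0} = 3
G(8) = mex{3,2,1,0} = 4
G(9) = mex{4,3,2,1} = 0
G(10) = mex{0,2,3,0} = 1
G(11) = mex{1,3,2,1} = 0
G(12) = mex{0,4,3,2} = 1
G(13) = mex{1,0,4,3} = 2
G(14) = mex{2,1,0,2} = 3
G(15) = mex{3,0,1,3} = 2
G(16) = mex{2,1,0,4} = 3
G(17) = mex{3,2,1,0} = 4
G(18) = mex{4,3,2,1} = 0
G_C(18) = 0.
Combined Grundy value = 4 ⊕ 1 ⊕ 0 = 5.
A winning move leaves total XOR = 0, i.e. changes one component's Grundy value g to g ⊕ X where X is the current total.
Heap A: need g' = 4⊕5 = 1. Options: 8−2→G=3, 8−4→G=2, 8−6→G=1, 8−7→G=0, 8−8→G=0. Hits: 1.
Heap B: need g' = 1⊕5 = 4. Options: 18−2→G=0, 18−3→G=0. Hits: 0.
Heap C: need g' = 0⊕5 = 5. Options: 18−1→G=4, 18−4→G=3, 18−5→G=2, 18−8→G=1. Hits: 0.

1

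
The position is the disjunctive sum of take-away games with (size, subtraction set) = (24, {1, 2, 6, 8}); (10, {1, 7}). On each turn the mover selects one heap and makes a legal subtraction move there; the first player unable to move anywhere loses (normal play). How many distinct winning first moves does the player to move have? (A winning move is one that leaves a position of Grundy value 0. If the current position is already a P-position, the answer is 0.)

0

Heap A, S = {1, 2, 6, 8}:
n :  0  1  2  3  4  5  6  7  8  9 10 11 12 13 14 15 16 17 18 19 20 21 22 23 24
G :  0  1  2  0  1  2  3  0  1  2  0  1  2  3  0  1  2  0  1  2  3  0  1  2  0
G_A(24) = 0.
Heap B, S = {1, 7}:
n :  0  1  2  3  4  5  6  7  8  9 10
G :  0  1  0  1  0  1  0  1  0  1  0
G_B(10) = 0.
Combined Grundy value = 0 ⊕ 0 = 0.
A winning move leaves total XOR = 0, i.e. changes one component's Grundy value g to g ⊕ X where X is the current total.
Heap A: target g' = 0⊕0 = 0, but every legal move changes the Grundy value (mex property), so 0 moves.
Heap B: target g' = 0⊕0 = 0, but every legal move changes the Grundy value (mex property), so 0 moves.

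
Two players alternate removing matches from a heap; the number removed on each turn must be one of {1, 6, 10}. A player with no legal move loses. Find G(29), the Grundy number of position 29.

2

n :  0  1  2  3  4  5  6  7  8  9 10 11 12 13 14 15 16 17 18 19 20 21 22 23 24 25 26 27 28 29
G :  0  1  0  1  0  1  2  0  1  0  1  0  1  2  3  2  0  1  0  1  0  1  2  0  1  0  1  0  1  2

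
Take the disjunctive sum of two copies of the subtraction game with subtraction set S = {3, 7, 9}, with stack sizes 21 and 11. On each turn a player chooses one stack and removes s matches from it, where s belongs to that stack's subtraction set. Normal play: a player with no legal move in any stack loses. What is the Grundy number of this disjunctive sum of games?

All stacks use S = {3, 7, 9}:
n :  0  1  2  3  4  5  6  7  8  9 10 11 12 13 14 15 16 17 18 19 20 21
G :  0  0  0  1  1  1  0  2  2  1  3  3  0  2  0  1  0  1  0  1  0  1
Stack A: G(21) = 1.
Stack B: G(11) = 3.
Combined Grundy value = 1 ⊕ 3 = 2.

2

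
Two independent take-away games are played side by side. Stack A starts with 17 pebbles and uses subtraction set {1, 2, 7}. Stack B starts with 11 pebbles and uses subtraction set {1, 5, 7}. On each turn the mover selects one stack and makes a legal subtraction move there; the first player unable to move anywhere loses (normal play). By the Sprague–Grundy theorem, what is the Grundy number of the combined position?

Stack A, S = {1, 2, 7}:
G(0) = 0
G(1) = mex{0} = 1
G(2) = mex{1,0} = 2
G(3) = mex{2,1} = 0
G(4) = mex{0,2} = 1
G(5) = mex{1,0} = 2
G(6) = mex{2,1} = 0
G(7) = mex{0,2,0} = 1
G(8) = mex{1,0,1} = 2
G(9) = mex{2,1,2} = 0
G(10) = mex{0,2,0} = 1
G(11) = mex{1,0,1} = 2
G(12) = mex{2,1,2} = 0
G(13) = mex{0,2,0} = 1
G(14) = mex{1,0,1} = 2
G(15) = mex{2,1,2} = 0
G(16) = mex{0,2,0} = 1
G(17) = mex{1,0,1} = 2
G_A(17) = 2.
Stack B, S = {1, 5, 7}:
n :  0  1  2  3  4  5  6  7  8  9 10 11
G :  0  1  0  1  0  1  0  1  0  1  0  1
G_B(11) = 1.
Combined Grundy value = 2 ⊕ 1 = 3.

3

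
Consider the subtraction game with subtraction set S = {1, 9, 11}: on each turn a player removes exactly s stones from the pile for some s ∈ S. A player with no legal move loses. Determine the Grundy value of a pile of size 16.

G(0) = 0
G(1) = mex{0} = 1
G(2) = mex{1} = 0
G(3) = mex{0} = 1
G(4) = mex{1} = 0
G(5) = mex{0} = 1
G(6) = mex{1} = 0
G(7) = mex{0} = 1
G(8) = mex{1} = 0
G(9) = mex{0,0} = 1
G(10) = mex{1,1} = 0
G(11) = mex{0,0,0} = 1
G(12) = mex{1,1,1} = 0
G(13) = mex{0,0,0} = 1
G(14) = mex{1,1,1} = 0
G(15) = mex{0,0,0} = 1
G(16) = mex{1,1,1} = 0

0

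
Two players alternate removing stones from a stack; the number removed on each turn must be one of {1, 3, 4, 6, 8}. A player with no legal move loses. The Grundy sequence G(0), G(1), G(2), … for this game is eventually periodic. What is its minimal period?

G(0) = 0
G(1) = mex{0} = 1
G(2) = mex{1} = 0
G(3) = mex{0,0} = 1
G(4) = mex{1,1,0} = 2
G(5) = mex{2,0,1} = 3
G(6) = mex{3,1,0,0} = 2
G(7) = mex{2,2,1,1} = 0
G(8) = mex{0,3,2,0,0} = 1
G(9) = mex{1,2,3,1,1} = 0
G(10) = mex{0,0,2,2,0} = 1
G(11) = mex{1,1,0,3,1} = 2
G(12) = mex{2,0,1,2,2} = 3
G(13) = mex{3,1,0,0,3} = 2
G(14) = mex{2,2,1,1,2} = 0
G(15) = mex{0,3,2,0,0} = 1
G(16) = mex{1,2,3,1,1} = 0
G(n+7) = G(n) holds for n = 0,…,7 (a full window of length max(S) = 8), so the sequence is purely periodic with period 7.

7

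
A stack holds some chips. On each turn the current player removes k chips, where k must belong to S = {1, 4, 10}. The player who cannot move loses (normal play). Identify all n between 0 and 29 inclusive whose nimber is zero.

0, 2, 5, 7, 13, 16, 18, 21, 24, 27, 29

n :  0  1  2  3  4  5  6  7  8  9 10 11 12 13 14 15 16 17 18 19 20 21 22 23 24 25 26 27 28 29
G :  0  1  0  1  2  0  1  0  1  2  3  2  3  0  1  3  0  1  0  1  2  0  1  2  0  1  2  0  1  0
P-positions are exactly the n with G(n) = 0.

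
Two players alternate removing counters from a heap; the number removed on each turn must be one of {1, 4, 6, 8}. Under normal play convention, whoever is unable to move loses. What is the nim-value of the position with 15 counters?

G(0) = 0
G(1) = mex{0} = 1
G(2) = mex{1} = 0
G(3) = mex{0} = 1
G(4) = mex{1,0} = 2
G(5) = mex{2,1} = 0
G(6) = mex{0,0,0} = 1
G(7) = mex{1,1,1} = 0
G(8) = mex{0,2,0,0} = 1
G(9) = mex{1,0,1,1} = 2
G(10) = mex{2,1,2,0} = 3
G(11) = mex{3,0,0,1} = 2
G(12) = mex{2,1,1,2} = 0
G(13) = mex{0,2,0,0} = 1
G(14) = mex{1,3,1,1} = 0
G(15) = mex{0,2,2,0} = 1

1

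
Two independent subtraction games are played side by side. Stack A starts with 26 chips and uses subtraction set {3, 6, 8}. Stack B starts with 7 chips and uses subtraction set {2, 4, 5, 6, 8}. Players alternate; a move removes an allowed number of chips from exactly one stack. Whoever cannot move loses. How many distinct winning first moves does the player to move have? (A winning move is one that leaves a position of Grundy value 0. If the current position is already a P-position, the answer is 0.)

Stack A, S = {3, 6, 8}:
n :  0  1  2  3  4  5  6  7  8  9 10 11 12 13 14 15 16 17 18 19 20 21 22 23 24 25 26
G :  0  0  0  1  1  1  2  2  2  3  3  0  0  0  1  1  1  2  2  2  3  3  0  0  0  1  1
G_A(26) = 1.
Stack B, S = {2, 4, 5, 6, 8}:
n : 0 1 2 3 4 5 6 7
G : 0 0 1 1 2 2 3 3
G_B(7) = 3.
Combined Grundy value = 1 ⊕ 3 = 2.
A winning move leaves total XOR = 0, i.e. changes one component's Grundy value g to g ⊕ X where X is the current total.
Stack A: need g' = 1⊕2 = 3. Options: 26−3→G=0, 26−6→G=3, 26−8→G=2. Hits: 1.
Stack B: need g' = 3⊕2 = 1. Options: 7−2→G=2, 7−4→G=1, 7−5→G=1, 7−6→G=0. Hits: 2.

3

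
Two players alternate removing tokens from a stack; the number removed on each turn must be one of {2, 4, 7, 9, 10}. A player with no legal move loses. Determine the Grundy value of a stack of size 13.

3

n :  0  1  2  3  4  5  6  7  8  9 10 11 12 13
G :  0  0  1  1  2  2  0  3  1  4  2  5  0  3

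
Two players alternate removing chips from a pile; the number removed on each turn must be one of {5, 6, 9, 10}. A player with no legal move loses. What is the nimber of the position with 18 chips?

0

G(0) = 0
G(1) = mex{} = 0
G(2) = mex{} = 0
G(3) = mex{} = 0
G(4) = mex{} = 0
G(5) = mex{0} = 1
G(6) = mex{0,0} = 1
G(7) = mex{0,0} = 1
G(8) = mex{0,0} = 1
G(9) = mex{0,0,0} = 1
G(10) = mex{1,0,0,0} = 2
G(11) = mex{1,1,0,0} = 2
G(12) = mex{1,1,0,0} = 2
G(13) = mex{1,1,0,0} = 2
G(14) = mex{1,1,1,0} = 2
G(15) = mex{2,1,1,1} = 0
G(16) = mex{2,2,1,1} = 0
G(17) = mex{2,2,1,1} = 0
G(18) = mex{2,2,1,1} = 0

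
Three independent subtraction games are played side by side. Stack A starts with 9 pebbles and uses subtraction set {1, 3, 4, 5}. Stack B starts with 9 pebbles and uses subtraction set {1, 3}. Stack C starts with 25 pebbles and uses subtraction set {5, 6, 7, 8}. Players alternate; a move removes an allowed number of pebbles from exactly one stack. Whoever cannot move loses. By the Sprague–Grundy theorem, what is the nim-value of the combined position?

Stack A, S = {1, 3, 4, 5}:
G(0) = 0
G(1) = mex{0} = 1
G(2) = mex{1} = 0
G(3) = mex{0,0} = 1
G(4) = mex{1,1,0} = 2
G(5) = mex{2,0,1,0} = 3
G(6) = mex{3,1,0,1} = 2
G(7) = mex{2,2,1,0} = 3
G(8) = mex{3,3,2,1} = 0
G(9) = mex{0,2,3,2} = 1
G_A(9) = 1.
Stack B, S = {1, 3}:
G(0) = 0
G(1) = mex{0} = 1
G(2) = mex{1} = 0
G(3) = mex{0,0} = 1
G(4) = mex{1,1} = 0
G(5) = mex{0,0} = 1
G(6) = mex{1,1} = 0
G(7) = mex{0,0} = 1
G(8) = mex{1,1} = 0
G(9) = mex{0,0} = 1
G_B(9) = 1.
Stack C, S = {5, 6, 7, 8}:
n :  0  1  2  3  4  5  6  7  8  9 10 11 12 13 14 15 16 17 18 19 20 21 22 23 24 25
G :  0  0  0  0  0  1  1  1  1  1  2  2  2  0  0  0  0  0  1  1  1  1  1  2  2  2
G_C(25) = 2.
Combined Grundy value = 1 ⊕ 1 ⊕ 2 = 2.

2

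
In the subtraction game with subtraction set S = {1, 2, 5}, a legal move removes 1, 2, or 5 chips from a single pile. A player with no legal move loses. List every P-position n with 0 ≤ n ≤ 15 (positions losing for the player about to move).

n :  0  1  2  3  4  5  6  7  8  9 10 11 12 13 14 15
G :  0  1  2  0  1  2  0  1  2  0  1  2  0  1  2  0
P-positions are exactly the n with G(n) = 0.

0, 3, 6, 9, 12, 15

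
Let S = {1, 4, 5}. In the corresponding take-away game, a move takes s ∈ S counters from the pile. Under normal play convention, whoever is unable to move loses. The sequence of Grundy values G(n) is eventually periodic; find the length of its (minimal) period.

G(0) = 0
G(1) = mex{0} = 1
G(2) = mex{1} = 0
G(3) = mex{0} = 1
G(4) = mex{1,0} = 2
G(5) = mex{2,1,0} = 3
G(6) = mex{3,0,1} = 2
G(7) = mex{2,1,0} = 3
G(8) = mex{3,2,1} = 0
G(9) = mex{0,3,2} = 1
G(10) = mex{1,2,3} = 0
G(11) = mex{0,3,2} = 1
G(12) = mex{1,0,3} = 2
G(13) = mex{2,1,0} = 3
G(14) = mex{3,0,1} = 2
G(15) = mex{2,1,0} = 3
G(16) = mex{3,2,1} = 0
G(17) = mex{0,3,2} = 1
G(n+8) = G(n) holds for n = 0,…,4 (a full window of length max(S) = 5), so the sequence is purely periodic with period 8.

8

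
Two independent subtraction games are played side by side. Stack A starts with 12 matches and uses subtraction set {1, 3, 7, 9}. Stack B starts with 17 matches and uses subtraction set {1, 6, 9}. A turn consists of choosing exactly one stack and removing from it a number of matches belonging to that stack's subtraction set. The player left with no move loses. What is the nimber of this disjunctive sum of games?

0

Stack A, S = {1, 3, 7, 9}:
G(0) = 0
G(1) = mex{0} = 1
G(2) = mex{1} = 0
G(3) = mex{0,0} = 1
G(4) = mex{1,1} = 0
G(5) = mex{0,0} = 1
G(6) = mex{1,1} = 0
G(7) = mex{0,0,0} = 1
G(8) = mex{1,1,1} = 0
G(9) = mex{0,0,0,0} = 1
G(10) = mex{1,1,1,1} = 0
G(11) = mex{0,0,0,0} = 1
G(12) = mex{1,1,1,1} = 0
G_A(12) = 0.
Stack B, S = {1, 6, 9}:
G(0) = 0
G(1) = mex{0} = 1
G(2) = mex{1} = 0
G(3) = mex{0} = 1
G(4) = mex{1} = 0
G(5) = mex{0} = 1
G(6) = mex{1,0} = 2
G(7) = mex{2,1} = 0
G(8) = mex{0,0} = 1
G(9) = mex{1,1,0} = 2
G(10) = mex{2,0,1} = 3
G(11) = mex{3,1,0} = 2
G(12) = mex{2,2,1} = 0
G(13) = mex{0,0,0} = 1
G(14) = mex{1,1,1} = 0
G(15) = mex{0,2,2} = 1
G(16) = mex{1,3,0} = 2
G(17) = mex{2,2,1} = 0
G_B(17) = 0.
Combined Grundy value = 0 ⊕ 0 = 0.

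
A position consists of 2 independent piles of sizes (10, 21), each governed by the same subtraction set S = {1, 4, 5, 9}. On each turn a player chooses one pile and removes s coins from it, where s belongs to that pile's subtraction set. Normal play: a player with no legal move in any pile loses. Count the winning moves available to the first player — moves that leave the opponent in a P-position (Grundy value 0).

All piles use S = {1, 4, 5, 9}:
G(0) = 0
G(1) = mex{0} = 1
G(2) = mex{1} = 0
G(3) = mex{0} = 1
G(4) = mex{1,0} = 2
G(5) = mex{2,1,0} = 3
G(6) = mex{3,0,1} = 2
G(7) = mex{2,1,0} = 3
G(8) = mex{3,2,1} = 0
G(9) = mex{0,3,2,0} = 1
G(10) = mex{1,2,3,1} = 0
G(11) = mex{0,3,2,0} = 1
G(12) = mex{1,0,3,1} = 2
G(13) = mex{2,1,0,2} = 3
G(14) = mex{3,0,1,3} = 2
G(15) = mex{2,1,0,2} = 3
G(16) = mex{3,2,1,3} = 0
G(17) = mex{0,3,2,0} = 1
G(18) = mex{1,2,3,1} = 0
G(19) = mex{0,3,2,0} = 1
G(20) = mex{1,0,3,1} = 2
G(21) = mex{2,1,0,2} = 3
Pile A: G(10) = 0.
Pile B: G(21) = 3.
Combined Grundy value = 0 ⊕ 3 = 3.
A winning move leaves total XOR = 0, i.e. changes one component's Grundy value g to g ⊕ X where X is the current total.
Pile A: need g' = 0⊕3 = 3. Options: 10−1→G=1, 10−4→G=2, 10−5→G=3, 10−9→G=1. Hits: 1.
Pile B: need g' = 3⊕3 = 0. Options: 21−1→G=2, 21−4→G=1, 21−5→G=0, 21−9→G=2. Hits: 1.

2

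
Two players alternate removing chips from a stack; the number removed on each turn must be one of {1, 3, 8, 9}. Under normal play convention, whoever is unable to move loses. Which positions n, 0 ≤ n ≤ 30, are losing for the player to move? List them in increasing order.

0, 2, 4, 6, 16, 18, 20, 22

G(0) = 0
G(1) = mex{0} = 1
G(2) = mex{1} = 0
G(3) = mex{0,0} = 1
G(4) = mex{1,1} = 0
G(5) = mex{0,0} = 1
G(6) = mex{1,1} = 0
G(7) = mex{0,0} = 1
G(8) = mex{1,1,0} = 2
G(9) = mex{2,0,1,0} = 3
G(10) = mex{3,1,0,1} = 2
G(11) = mex{2,2,1,0} = 3
G(12) = mex{3,3,0,1} = 2
G(13) = mex{2,2,1,0} = 3
G(14) = mex{3,3,0,1} = 2
G(15) = mex{2,2,1,0} = 3
G(16) = mex{3,3,2,1} = 0
G(17) = mex{0,2,3,2} = 1
G(18) = mex{1,3,2,3} = 0
G(19) = mex{0,0,3,2} = 1
G(20) = mex{1,1,2,3} = 0
G(21) = mex{0,0,3,2} = 1
G(22) = mex{1,1,2,3} = 0
G(23) = mex{0,0,3,2} = 1
G(24) = mex{1,1,0,3} = 2
G(25) = mex{2,0,1,0} = 3
G(26) = mex{3,1,0,1} = 2
G(27) = mex{2,2,1,0} = 3
G(28) = mex{3,3,0,1} = 2
G(29) = mex{2,2,1,0} = 3
G(30) = mex{3,3,0,1} = 2
P-positions are exactly the n with G(n) = 0.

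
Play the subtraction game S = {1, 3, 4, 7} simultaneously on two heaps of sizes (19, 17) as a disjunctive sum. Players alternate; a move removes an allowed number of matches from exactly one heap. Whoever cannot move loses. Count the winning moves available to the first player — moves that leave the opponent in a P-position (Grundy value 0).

All heaps use S = {1, 3, 4, 7}:
G(0) = 0
G(1) = mex{0} = 1
G(2) = mex{1} = 0
G(3) = mex{0,0} = 1
G(4) = mex{1,1,0} = 2
G(5) = mex{2,0,1} = 3
G(6) = mex{3,1,0} = 2
G(7) = mex{2,2,1,0} = 3
G(8) = mex{3,3,2,1} = 0
G(9) = mex{0,2,3,0} = 1
G(10) = mex{1,3,2,1} = 0
G(11) = mex{0,0,3,2} = 1
G(12) = mex{1,1,0,3} = 2
G(13) = mex{2,0,1,2} = 3
G(14) = mex{3,1,0,3} = 2
G(15) = mex{2,2,1,0} = 3
G(16) = mex{3,3,2,1} = 0
G(17) = mex{0,2,3,0} = 1
G(18) = mex{1,3,2,1} = 0
G(19) = mex{0,0,3,2} = 1
Heap A: G(19) = 1.
Heap B: G(17) = 1.
Combined Grundy value = 1 ⊕ 1 = 0.
A winning move leaves total XOR = 0, i.e. changes one component's Grundy value g to g ⊕ X where X is the current total.
Heap A: target g' = 1⊕0 = 1, but every legal move changes the Grundy value (mex property), so 0 moves.
Heap B: target g' = 1⊕0 = 1, but every legal move changes the Grundy value (mex property), so 0 moves.

0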